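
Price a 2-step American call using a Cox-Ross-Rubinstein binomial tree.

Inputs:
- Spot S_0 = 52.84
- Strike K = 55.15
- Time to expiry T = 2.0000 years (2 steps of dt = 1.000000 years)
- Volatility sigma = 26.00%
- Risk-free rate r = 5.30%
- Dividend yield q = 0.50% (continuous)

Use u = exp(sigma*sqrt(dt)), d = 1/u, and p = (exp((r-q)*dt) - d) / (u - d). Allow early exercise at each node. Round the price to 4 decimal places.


Answer: Price = V(0,0) = 8.4850

Derivation:
dt = T/N = 1.000000
u = exp(sigma*sqrt(dt)) = 1.296930; d = 1/u = 0.771052
p = (exp((r-q)*dt) - d) / (u - d) = 0.528866
Discount per step: exp(-r*dt) = 0.948380
Stock lattice S(k, i) with i counting down-moves:
  k=0: S(0,0) = 52.8400
  k=1: S(1,0) = 68.5298; S(1,1) = 40.7424
  k=2: S(2,0) = 88.8783; S(2,1) = 52.8400; S(2,2) = 31.4145
Terminal payoffs V(N, i) = max(S_T - K, 0):
  V(2,0) = 33.728341; V(2,1) = 0.000000; V(2,2) = 0.000000
Backward induction: V(k, i) = exp(-r*dt) * [p * V(k+1, i) + (1-p) * V(k+1, i+1)]; then take max(V_cont, immediate exercise) for American.
  V(1,0) = exp(-r*dt) * [p*33.728341 + (1-p)*0.000000] = 16.916976; exercise = 13.379786; V(1,0) = max -> 16.916976
  V(1,1) = exp(-r*dt) * [p*0.000000 + (1-p)*0.000000] = 0.000000; exercise = 0.000000; V(1,1) = max -> 0.000000
  V(0,0) = exp(-r*dt) * [p*16.916976 + (1-p)*0.000000] = 8.484973; exercise = 0.000000; V(0,0) = max -> 8.484973


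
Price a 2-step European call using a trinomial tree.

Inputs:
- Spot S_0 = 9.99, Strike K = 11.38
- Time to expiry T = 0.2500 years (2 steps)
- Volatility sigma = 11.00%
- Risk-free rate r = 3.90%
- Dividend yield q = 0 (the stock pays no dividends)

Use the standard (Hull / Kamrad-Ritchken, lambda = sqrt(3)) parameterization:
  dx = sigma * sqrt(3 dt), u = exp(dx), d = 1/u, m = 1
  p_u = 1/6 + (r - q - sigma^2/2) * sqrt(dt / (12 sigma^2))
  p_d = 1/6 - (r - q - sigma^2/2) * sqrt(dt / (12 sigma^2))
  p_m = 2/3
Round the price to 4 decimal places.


dt = T/N = 0.125000; dx = sigma*sqrt(3*dt) = 0.067361
u = exp(dx) = 1.069682; d = 1/u = 0.934858
p_u = 0.197239, p_m = 0.666667, p_d = 0.136094
Discount per step: exp(-r*dt) = 0.995137
Stock lattice S(k, j) with j the centered position index:
  k=0: S(0,+0) = 9.9900
  k=1: S(1,-1) = 9.3392; S(1,+0) = 9.9900; S(1,+1) = 10.6861
  k=2: S(2,-2) = 8.7308; S(2,-1) = 9.3392; S(2,+0) = 9.9900; S(2,+1) = 10.6861; S(2,+2) = 11.4307
Terminal payoffs V(N, j) = max(S_T - K, 0):
  V(2,-2) = 0.000000; V(2,-1) = 0.000000; V(2,+0) = 0.000000; V(2,+1) = 0.000000; V(2,+2) = 0.050744
Backward induction: V(k, j) = exp(-r*dt) * [p_u * V(k+1, j+1) + p_m * V(k+1, j) + p_d * V(k+1, j-1)]
  V(1,-1) = exp(-r*dt) * [p_u*0.000000 + p_m*0.000000 + p_d*0.000000] = 0.000000
  V(1,+0) = exp(-r*dt) * [p_u*0.000000 + p_m*0.000000 + p_d*0.000000] = 0.000000
  V(1,+1) = exp(-r*dt) * [p_u*0.050744 + p_m*0.000000 + p_d*0.000000] = 0.009960
  V(0,+0) = exp(-r*dt) * [p_u*0.009960 + p_m*0.000000 + p_d*0.000000] = 0.001955

Answer: Price = V(0,0) = 0.0020


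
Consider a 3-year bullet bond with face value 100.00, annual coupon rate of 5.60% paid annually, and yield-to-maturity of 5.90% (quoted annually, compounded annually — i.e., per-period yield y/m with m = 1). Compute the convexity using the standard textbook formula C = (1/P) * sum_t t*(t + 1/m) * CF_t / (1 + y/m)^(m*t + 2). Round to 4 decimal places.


Coupon per period c = face * coupon_rate / m = 5.600000
Periods per year m = 1; per-period yield y/m = 0.059000
Number of cashflows N = 3
Cashflows (t years, CF_t, discount factor 1/(1+y/m)^(m*t), PV):
  t = 1.0000: CF_t = 5.600000, DF = 0.944287, PV = 5.288008
  t = 2.0000: CF_t = 5.600000, DF = 0.891678, PV = 4.993397
  t = 3.0000: CF_t = 105.600000, DF = 0.842000, PV = 88.915206
Price P = sum_t PV_t = 99.196610
Convexity numerator sum_t t*(t + 1/m) * CF_t / (1+y/m)^(m*t + 2):
  t = 1.0000: term = 9.430401
  t = 2.0000: term = 26.715016
  t = 3.0000: term = 951.404856
Convexity = (1/P) * sum = 987.550272 / 99.196610 = 9.955484

Answer: Convexity = 9.9555


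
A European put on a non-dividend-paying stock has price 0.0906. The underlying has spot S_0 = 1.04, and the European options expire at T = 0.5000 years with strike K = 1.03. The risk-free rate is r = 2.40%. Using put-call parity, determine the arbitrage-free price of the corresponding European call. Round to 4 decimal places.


Answer: Call price = 0.1129

Derivation:
Put-call parity: C - P = S_0 * exp(-qT) - K * exp(-rT).
S_0 * exp(-qT) = 1.0400 * 1.00000000 = 1.04000000
K * exp(-rT) = 1.0300 * 0.98807171 = 1.01771386
C = P + S*exp(-qT) - K*exp(-rT)
C = 0.0906 + 1.04000000 - 1.01771386 = 0.1129


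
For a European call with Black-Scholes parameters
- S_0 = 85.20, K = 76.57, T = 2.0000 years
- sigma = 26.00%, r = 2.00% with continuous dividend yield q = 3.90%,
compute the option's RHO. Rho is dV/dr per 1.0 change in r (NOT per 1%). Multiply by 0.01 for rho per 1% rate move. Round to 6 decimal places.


Answer: Rho = 73.758588

Derivation:
d1 = 0.3709484315; d2 = 0.0032529053
phi(d1) = 0.3724174403; exp(-qT) = 0.9249644265; exp(-rT) = 0.9607894392
N(d2) = 0.5012977192
Rho = K*T*exp(-rT)*N(d2) = 76.5700 * 2.0000 * 0.9607894392 * 0.5012977192 = 73.758588


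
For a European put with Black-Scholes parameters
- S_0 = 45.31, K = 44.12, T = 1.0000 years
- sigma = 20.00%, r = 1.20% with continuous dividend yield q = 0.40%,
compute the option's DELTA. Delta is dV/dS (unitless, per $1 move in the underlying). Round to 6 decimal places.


d1 = 0.2730728215; d2 = 0.0730728215
phi(d1) = 0.3843418392; exp(-qT) = 0.9960079893; exp(-rT) = 0.9880717129
N(-d1) = 0.3923986192
Delta = -exp(-qT) * N(-d1) = -0.9960079893 * 0.3923986192 = -0.390832

Answer: Delta = -0.390832


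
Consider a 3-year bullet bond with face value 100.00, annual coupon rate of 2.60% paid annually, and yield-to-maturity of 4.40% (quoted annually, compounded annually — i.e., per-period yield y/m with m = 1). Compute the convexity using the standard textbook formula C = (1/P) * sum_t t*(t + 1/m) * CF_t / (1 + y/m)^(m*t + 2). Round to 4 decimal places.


Answer: Convexity = 10.6312

Derivation:
Coupon per period c = face * coupon_rate / m = 2.600000
Periods per year m = 1; per-period yield y/m = 0.044000
Number of cashflows N = 3
Cashflows (t years, CF_t, discount factor 1/(1+y/m)^(m*t), PV):
  t = 1.0000: CF_t = 2.600000, DF = 0.957854, PV = 2.490421
  t = 2.0000: CF_t = 2.600000, DF = 0.917485, PV = 2.385461
  t = 3.0000: CF_t = 102.600000, DF = 0.878817, PV = 90.166636
Price P = sum_t PV_t = 95.042518
Convexity numerator sum_t t*(t + 1/m) * CF_t / (1+y/m)^(m*t + 2):
  t = 1.0000: term = 4.569849
  t = 2.0000: term = 13.131750
  t = 3.0000: term = 992.718496
Convexity = (1/P) * sum = 1010.420095 / 95.042518 = 10.631243


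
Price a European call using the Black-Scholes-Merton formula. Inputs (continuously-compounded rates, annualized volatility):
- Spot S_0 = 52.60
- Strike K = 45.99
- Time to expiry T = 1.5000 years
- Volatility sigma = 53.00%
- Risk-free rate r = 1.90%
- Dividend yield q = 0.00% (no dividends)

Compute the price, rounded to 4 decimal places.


Answer: Price = 16.7043

Derivation:
d1 = (ln(S/K) + (r - q + 0.5*sigma^2) * T) / (sigma * sqrt(T)) = 0.57534838
d2 = d1 - sigma * sqrt(T) = -0.07376640
exp(-rT) = 0.97190229; exp(-qT) = 1.00000000
C = S_0 * exp(-qT) * N(d1) - K * exp(-rT) * N(d2)
N(d1) = 0.71747215; N(d2) = 0.47059813
C = 52.6000 * 1.00000000 * 0.71747215 - 45.9900 * 0.97190229 * 0.47059813 = 16.7043


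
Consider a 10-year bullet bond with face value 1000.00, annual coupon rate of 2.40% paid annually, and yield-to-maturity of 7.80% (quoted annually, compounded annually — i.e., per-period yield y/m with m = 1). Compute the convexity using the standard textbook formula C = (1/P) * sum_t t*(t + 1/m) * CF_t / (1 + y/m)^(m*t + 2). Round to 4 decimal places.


Coupon per period c = face * coupon_rate / m = 24.000000
Periods per year m = 1; per-period yield y/m = 0.078000
Number of cashflows N = 10
Cashflows (t years, CF_t, discount factor 1/(1+y/m)^(m*t), PV):
  t = 1.0000: CF_t = 24.000000, DF = 0.927644, PV = 22.263451
  t = 2.0000: CF_t = 24.000000, DF = 0.860523, PV = 20.652552
  t = 3.0000: CF_t = 24.000000, DF = 0.798259, PV = 19.158211
  t = 4.0000: CF_t = 24.000000, DF = 0.740500, PV = 17.771996
  t = 5.0000: CF_t = 24.000000, DF = 0.686920, PV = 16.486081
  t = 6.0000: CF_t = 24.000000, DF = 0.637217, PV = 15.293211
  t = 7.0000: CF_t = 24.000000, DF = 0.591111, PV = 14.186652
  t = 8.0000: CF_t = 24.000000, DF = 0.548340, PV = 13.160160
  t = 9.0000: CF_t = 24.000000, DF = 0.508664, PV = 12.207940
  t = 10.0000: CF_t = 1024.000000, DF = 0.471859, PV = 483.183781
Price P = sum_t PV_t = 634.364035
Convexity numerator sum_t t*(t + 1/m) * CF_t / (1+y/m)^(m*t + 2):
  t = 1.0000: term = 38.316423
  t = 2.0000: term = 106.631974
  t = 3.0000: term = 197.832976
  t = 4.0000: term = 305.864217
  t = 5.0000: term = 425.599560
  t = 6.0000: term = 552.726702
  t = 7.0000: term = 683.644652
  t = 8.0000: term = 815.372631
  t = 9.0000: term = 945.469192
  t = 10.0000: term = 45736.982813
Convexity = (1/P) * sum = 49808.441140 / 634.364035 = 78.517126

Answer: Convexity = 78.5171


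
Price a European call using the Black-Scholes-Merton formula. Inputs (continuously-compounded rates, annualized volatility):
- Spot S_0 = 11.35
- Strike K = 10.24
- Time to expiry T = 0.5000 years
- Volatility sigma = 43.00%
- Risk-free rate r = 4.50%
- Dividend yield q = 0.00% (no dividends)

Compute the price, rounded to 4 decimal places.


Answer: Price = 2.0668

Derivation:
d1 = (ln(S/K) + (r - q + 0.5*sigma^2) * T) / (sigma * sqrt(T)) = 0.56450513
d2 = d1 - sigma * sqrt(T) = 0.26044921
exp(-rT) = 0.97775124; exp(-qT) = 1.00000000
C = S_0 * exp(-qT) * N(d1) - K * exp(-rT) * N(d2)
N(d1) = 0.71379480; N(d2) = 0.60274136
C = 11.3500 * 1.00000000 * 0.71379480 - 10.2400 * 0.97775124 * 0.60274136 = 2.0668


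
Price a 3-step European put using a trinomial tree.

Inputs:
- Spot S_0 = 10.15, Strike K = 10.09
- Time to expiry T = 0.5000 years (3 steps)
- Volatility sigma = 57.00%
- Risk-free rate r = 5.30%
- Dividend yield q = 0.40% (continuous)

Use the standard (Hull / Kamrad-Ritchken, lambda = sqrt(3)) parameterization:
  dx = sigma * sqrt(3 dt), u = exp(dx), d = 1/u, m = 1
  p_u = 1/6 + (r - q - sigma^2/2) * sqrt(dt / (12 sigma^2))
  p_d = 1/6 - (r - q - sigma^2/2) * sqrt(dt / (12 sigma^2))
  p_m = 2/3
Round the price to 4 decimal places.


dt = T/N = 0.166667; dx = sigma*sqrt(3*dt) = 0.403051
u = exp(dx) = 1.496383; d = 1/u = 0.668278
p_u = 0.143210, p_m = 0.666667, p_d = 0.190123
Discount per step: exp(-r*dt) = 0.991206
Stock lattice S(k, j) with j the centered position index:
  k=0: S(0,+0) = 10.1500
  k=1: S(1,-1) = 6.7830; S(1,+0) = 10.1500; S(1,+1) = 15.1883
  k=2: S(2,-2) = 4.5329; S(2,-1) = 6.7830; S(2,+0) = 10.1500; S(2,+1) = 15.1883; S(2,+2) = 22.7275
  k=3: S(3,-3) = 3.0293; S(3,-2) = 4.5329; S(3,-1) = 6.7830; S(3,+0) = 10.1500; S(3,+1) = 15.1883; S(3,+2) = 22.7275; S(3,+3) = 34.0090
Terminal payoffs V(N, j) = max(K - S_T, 0):
  V(3,-3) = 7.060732; V(3,-2) = 5.557054; V(3,-1) = 3.306977; V(3,+0) = 0.000000; V(3,+1) = 0.000000; V(3,+2) = 0.000000; V(3,+3) = 0.000000
Backward induction: V(k, j) = exp(-r*dt) * [p_u * V(k+1, j+1) + p_m * V(k+1, j) + p_d * V(k+1, j-1)]
  V(2,-2) = exp(-r*dt) * [p_u*3.306977 + p_m*5.557054 + p_d*7.060732] = 5.472153
  V(2,-1) = exp(-r*dt) * [p_u*0.000000 + p_m*3.306977 + p_d*5.557054] = 3.232496
  V(2,+0) = exp(-r*dt) * [p_u*0.000000 + p_m*0.000000 + p_d*3.306977] = 0.623204
  V(2,+1) = exp(-r*dt) * [p_u*0.000000 + p_m*0.000000 + p_d*0.000000] = 0.000000
  V(2,+2) = exp(-r*dt) * [p_u*0.000000 + p_m*0.000000 + p_d*0.000000] = 0.000000
  V(1,-1) = exp(-r*dt) * [p_u*0.623204 + p_m*3.232496 + p_d*5.472153] = 3.255743
  V(1,+0) = exp(-r*dt) * [p_u*0.000000 + p_m*0.623204 + p_d*3.232496] = 1.020983
  V(1,+1) = exp(-r*dt) * [p_u*0.000000 + p_m*0.000000 + p_d*0.623204] = 0.117443
  V(0,+0) = exp(-r*dt) * [p_u*0.117443 + p_m*1.020983 + p_d*3.255743] = 1.304889

Answer: Price = V(0,0) = 1.3049


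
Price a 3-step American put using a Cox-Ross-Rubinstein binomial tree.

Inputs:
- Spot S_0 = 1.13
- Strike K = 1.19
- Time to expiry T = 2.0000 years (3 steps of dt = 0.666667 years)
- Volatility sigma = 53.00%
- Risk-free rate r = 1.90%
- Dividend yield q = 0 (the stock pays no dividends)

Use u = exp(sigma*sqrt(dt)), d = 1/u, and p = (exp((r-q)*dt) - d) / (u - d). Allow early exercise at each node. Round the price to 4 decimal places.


Answer: Price = V(0,0) = 0.3702

Derivation:
dt = T/N = 0.666667
u = exp(sigma*sqrt(dt)) = 1.541480; d = 1/u = 0.648727
p = (exp((r-q)*dt) - d) / (u - d) = 0.407750
Discount per step: exp(-r*dt) = 0.987413
Stock lattice S(k, i) with i counting down-moves:
  k=0: S(0,0) = 1.1300
  k=1: S(1,0) = 1.7419; S(1,1) = 0.7331
  k=2: S(2,0) = 2.6851; S(2,1) = 1.1300; S(2,2) = 0.4756
  k=3: S(3,0) = 4.1390; S(3,1) = 1.7419; S(3,2) = 0.7331; S(3,3) = 0.3085
Terminal payoffs V(N, i) = max(K - S_T, 0):
  V(3,0) = 0.000000; V(3,1) = 0.000000; V(3,2) = 0.456938; V(3,3) = 0.881493
Backward induction: V(k, i) = exp(-r*dt) * [p * V(k+1, i) + (1-p) * V(k+1, i+1)]; then take max(V_cont, immediate exercise) for American.
  V(2,0) = exp(-r*dt) * [p*0.000000 + (1-p)*0.000000] = 0.000000; exercise = 0.000000; V(2,0) = max -> 0.000000
  V(2,1) = exp(-r*dt) * [p*0.000000 + (1-p)*0.456938] = 0.267216; exercise = 0.060000; V(2,1) = max -> 0.267216
  V(2,2) = exp(-r*dt) * [p*0.456938 + (1-p)*0.881493] = 0.699465; exercise = 0.714443; V(2,2) = max -> 0.714443
  V(1,0) = exp(-r*dt) * [p*0.000000 + (1-p)*0.267216] = 0.156266; exercise = 0.000000; V(1,0) = max -> 0.156266
  V(1,1) = exp(-r*dt) * [p*0.267216 + (1-p)*0.714443] = 0.525389; exercise = 0.456938; V(1,1) = max -> 0.525389
  V(0,0) = exp(-r*dt) * [p*0.156266 + (1-p)*0.525389] = 0.370161; exercise = 0.060000; V(0,0) = max -> 0.370161


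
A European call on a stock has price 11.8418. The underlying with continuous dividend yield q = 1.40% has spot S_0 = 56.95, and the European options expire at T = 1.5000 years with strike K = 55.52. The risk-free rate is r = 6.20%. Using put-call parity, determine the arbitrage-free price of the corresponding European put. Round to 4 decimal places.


Answer: Put price = 6.6647

Derivation:
Put-call parity: C - P = S_0 * exp(-qT) - K * exp(-rT).
S_0 * exp(-qT) = 56.9500 * 0.97921896 = 55.76652003
K * exp(-rT) = 55.5200 * 0.91119350 = 50.58946314
P = C - S*exp(-qT) + K*exp(-rT)
P = 11.8418 - 55.76652003 + 50.58946314 = 6.6647


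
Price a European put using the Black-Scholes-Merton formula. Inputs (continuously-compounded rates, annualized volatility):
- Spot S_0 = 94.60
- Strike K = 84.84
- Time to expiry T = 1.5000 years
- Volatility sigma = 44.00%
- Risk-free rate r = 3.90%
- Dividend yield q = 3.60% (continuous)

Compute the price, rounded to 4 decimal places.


d1 = (ln(S/K) + (r - q + 0.5*sigma^2) * T) / (sigma * sqrt(T)) = 0.47985939
d2 = d1 - sigma * sqrt(T) = -0.05902835
exp(-rT) = 0.94317824; exp(-qT) = 0.94743211
P = K * exp(-rT) * N(-d2) - S_0 * exp(-qT) * N(-d1)
N(-d1) = 0.31566369; N(-d2) = 0.52353524
P = 84.8400 * 0.94317824 * 0.52353524 - 94.6000 * 0.94743211 * 0.31566369 = 13.6009

Answer: Price = 13.6009


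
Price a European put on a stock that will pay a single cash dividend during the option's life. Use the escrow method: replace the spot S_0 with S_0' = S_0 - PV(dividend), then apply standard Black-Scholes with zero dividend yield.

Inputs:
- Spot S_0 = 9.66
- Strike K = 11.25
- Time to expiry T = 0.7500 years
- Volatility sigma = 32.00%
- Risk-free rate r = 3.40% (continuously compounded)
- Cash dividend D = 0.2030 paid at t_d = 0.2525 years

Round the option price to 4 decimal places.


PV(D) = D * exp(-r * t_d) = 0.2030 * 0.99145175 = 0.20126470
S_0' = S_0 - PV(D) = 9.6600 - 0.20126470 = 9.45873530
d1 = (ln(S_0'/K) + (r + sigma^2/2)*T) / (sigma*sqrt(T)) = -0.39523034
d2 = d1 - sigma*sqrt(T) = -0.67235847
exp(-rT) = 0.97482238
N(-d1) = 0.65366355; N(-d2) = 0.74932224
P = K * exp(-rT) * N(-d2) - S_0' * N(-d1) = 11.2500 * 0.97482238 * 0.74932224 - 9.45873530 * 0.65366355 = 2.0348

Answer: Price = 2.0348


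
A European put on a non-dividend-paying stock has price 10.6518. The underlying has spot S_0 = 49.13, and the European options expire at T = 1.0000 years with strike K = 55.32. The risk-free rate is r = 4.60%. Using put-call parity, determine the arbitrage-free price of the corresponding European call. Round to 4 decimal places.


Put-call parity: C - P = S_0 * exp(-qT) - K * exp(-rT).
S_0 * exp(-qT) = 49.1300 * 1.00000000 = 49.13000000
K * exp(-rT) = 55.3200 * 0.95504196 = 52.83292135
C = P + S*exp(-qT) - K*exp(-rT)
C = 10.6518 + 49.13000000 - 52.83292135 = 6.9489

Answer: Call price = 6.9489


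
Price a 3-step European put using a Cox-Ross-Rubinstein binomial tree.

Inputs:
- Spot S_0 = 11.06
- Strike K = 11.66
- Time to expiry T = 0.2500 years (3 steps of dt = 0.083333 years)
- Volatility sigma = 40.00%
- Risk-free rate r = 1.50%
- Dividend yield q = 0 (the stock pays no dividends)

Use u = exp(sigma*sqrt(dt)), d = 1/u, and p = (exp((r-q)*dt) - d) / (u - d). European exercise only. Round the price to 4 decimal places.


dt = T/N = 0.083333
u = exp(sigma*sqrt(dt)) = 1.122401; d = 1/u = 0.890947
p = (exp((r-q)*dt) - d) / (u - d) = 0.476569
Discount per step: exp(-r*dt) = 0.998751
Stock lattice S(k, i) with i counting down-moves:
  k=0: S(0,0) = 11.0600
  k=1: S(1,0) = 12.4138; S(1,1) = 9.8539
  k=2: S(2,0) = 13.9332; S(2,1) = 11.0600; S(2,2) = 8.7793
  k=3: S(3,0) = 15.6386; S(3,1) = 12.4138; S(3,2) = 9.8539; S(3,3) = 7.8219
Terminal payoffs V(N, i) = max(K - S_T, 0):
  V(3,0) = 0.000000; V(3,1) = 0.000000; V(3,2) = 1.806123; V(3,3) = 3.838121
Backward induction: V(k, i) = exp(-r*dt) * [p * V(k+1, i) + (1-p) * V(k+1, i+1)].
  V(2,0) = exp(-r*dt) * [p*0.000000 + (1-p)*0.000000] = 0.000000
  V(2,1) = exp(-r*dt) * [p*0.000000 + (1-p)*1.806123] = 0.944201
  V(2,2) = exp(-r*dt) * [p*1.806123 + (1-p)*3.838121] = 2.866150
  V(1,0) = exp(-r*dt) * [p*0.000000 + (1-p)*0.944201] = 0.493607
  V(1,1) = exp(-r*dt) * [p*0.944201 + (1-p)*2.866150] = 1.947773
  V(0,0) = exp(-r*dt) * [p*0.493607 + (1-p)*1.947773] = 1.253196

Answer: Price = V(0,0) = 1.2532


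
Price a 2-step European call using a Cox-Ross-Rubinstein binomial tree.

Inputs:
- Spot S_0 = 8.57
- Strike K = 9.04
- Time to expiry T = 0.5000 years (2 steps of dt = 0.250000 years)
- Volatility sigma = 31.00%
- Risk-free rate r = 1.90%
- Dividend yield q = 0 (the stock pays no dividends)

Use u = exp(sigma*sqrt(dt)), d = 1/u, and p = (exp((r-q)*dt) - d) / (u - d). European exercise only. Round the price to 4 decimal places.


Answer: Price = V(0,0) = 0.5951

Derivation:
dt = T/N = 0.250000
u = exp(sigma*sqrt(dt)) = 1.167658; d = 1/u = 0.856415
p = (exp((r-q)*dt) - d) / (u - d) = 0.476625
Discount per step: exp(-r*dt) = 0.995261
Stock lattice S(k, i) with i counting down-moves:
  k=0: S(0,0) = 8.5700
  k=1: S(1,0) = 10.0068; S(1,1) = 7.3395
  k=2: S(2,0) = 11.6846; S(2,1) = 8.5700; S(2,2) = 6.2856
Terminal payoffs V(N, i) = max(S_T - K, 0):
  V(2,0) = 2.644553; V(2,1) = 0.000000; V(2,2) = 0.000000
Backward induction: V(k, i) = exp(-r*dt) * [p * V(k+1, i) + (1-p) * V(k+1, i+1)].
  V(1,0) = exp(-r*dt) * [p*2.644553 + (1-p)*0.000000] = 1.254487
  V(1,1) = exp(-r*dt) * [p*0.000000 + (1-p)*0.000000] = 0.000000
  V(0,0) = exp(-r*dt) * [p*1.254487 + (1-p)*0.000000] = 0.595087


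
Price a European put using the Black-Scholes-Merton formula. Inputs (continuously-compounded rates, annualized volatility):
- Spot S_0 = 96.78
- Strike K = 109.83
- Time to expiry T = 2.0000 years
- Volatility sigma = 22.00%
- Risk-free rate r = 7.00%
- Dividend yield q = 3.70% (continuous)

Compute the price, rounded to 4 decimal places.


d1 = (ln(S/K) + (r - q + 0.5*sigma^2) * T) / (sigma * sqrt(T)) = -0.03886951
d2 = d1 - sigma * sqrt(T) = -0.34999650
exp(-rT) = 0.86935824; exp(-qT) = 0.92867169
P = K * exp(-rT) * N(-d2) - S_0 * exp(-qT) * N(-d1)
N(-d1) = 0.51550279; N(-d2) = 0.63682934
P = 109.8300 * 0.86935824 * 0.63682934 - 96.7800 * 0.92867169 * 0.51550279 = 14.4737

Answer: Price = 14.4737


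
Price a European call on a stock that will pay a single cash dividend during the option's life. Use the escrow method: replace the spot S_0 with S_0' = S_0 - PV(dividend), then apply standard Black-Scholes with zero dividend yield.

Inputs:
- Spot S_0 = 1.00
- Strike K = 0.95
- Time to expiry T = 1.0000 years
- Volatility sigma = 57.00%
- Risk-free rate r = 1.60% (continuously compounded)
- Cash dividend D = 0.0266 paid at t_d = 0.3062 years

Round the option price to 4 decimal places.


Answer: Price = 0.2339

Derivation:
PV(D) = D * exp(-r * t_d) = 0.0266 * 0.99511278 = 0.02647000
S_0' = S_0 - PV(D) = 1.0000 - 0.02647000 = 0.97353000
d1 = (ln(S_0'/K) + (r + sigma^2/2)*T) / (sigma*sqrt(T)) = 0.35599413
d2 = d1 - sigma*sqrt(T) = -0.21400587
exp(-rT) = 0.98412732
N(d1) = 0.63907752; N(d2) = 0.41527124
C = S_0' * N(d1) - K * exp(-rT) * N(d2) = 0.97353000 * 0.63907752 - 0.9500 * 0.98412732 * 0.41527124 = 0.2339


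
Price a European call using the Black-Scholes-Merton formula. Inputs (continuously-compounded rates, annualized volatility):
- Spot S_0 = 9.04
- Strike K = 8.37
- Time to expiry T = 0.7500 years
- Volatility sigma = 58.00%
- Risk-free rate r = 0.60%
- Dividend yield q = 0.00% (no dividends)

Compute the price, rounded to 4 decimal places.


Answer: Price = 2.0984

Derivation:
d1 = (ln(S/K) + (r - q + 0.5*sigma^2) * T) / (sigma * sqrt(T)) = 0.41341323
d2 = d1 - sigma * sqrt(T) = -0.08888150
exp(-rT) = 0.99551011; exp(-qT) = 1.00000000
C = S_0 * exp(-qT) * N(d1) - K * exp(-rT) * N(d2)
N(d1) = 0.66034806; N(d2) = 0.46458804
C = 9.0400 * 1.00000000 * 0.66034806 - 8.3700 * 0.99551011 * 0.46458804 = 2.0984


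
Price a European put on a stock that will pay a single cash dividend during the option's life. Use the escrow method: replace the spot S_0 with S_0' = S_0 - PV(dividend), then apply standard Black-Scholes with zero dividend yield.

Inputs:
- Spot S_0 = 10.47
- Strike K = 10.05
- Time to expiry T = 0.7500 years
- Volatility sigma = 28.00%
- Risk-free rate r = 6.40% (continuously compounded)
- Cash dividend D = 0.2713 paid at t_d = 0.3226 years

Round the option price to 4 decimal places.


PV(D) = D * exp(-r * t_d) = 0.2713 * 0.97956528 = 0.26575606
S_0' = S_0 - PV(D) = 10.4700 - 0.26575606 = 10.20424394
d1 = (ln(S_0'/K) + (r + sigma^2/2)*T) / (sigma*sqrt(T)) = 0.38200410
d2 = d1 - sigma*sqrt(T) = 0.13951699
exp(-rT) = 0.95313379
N(-d1) = 0.35122916; N(-d2) = 0.44452082
P = K * exp(-rT) * N(-d2) - S_0' * N(-d1) = 10.0500 * 0.95313379 * 0.44452082 - 10.20424394 * 0.35122916 = 0.6740

Answer: Price = 0.6740


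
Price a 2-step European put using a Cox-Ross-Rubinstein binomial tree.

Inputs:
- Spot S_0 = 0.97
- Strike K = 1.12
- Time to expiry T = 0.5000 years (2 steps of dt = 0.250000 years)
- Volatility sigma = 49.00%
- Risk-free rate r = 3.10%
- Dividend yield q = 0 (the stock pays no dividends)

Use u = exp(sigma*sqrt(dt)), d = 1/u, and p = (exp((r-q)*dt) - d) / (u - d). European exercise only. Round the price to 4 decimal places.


dt = T/N = 0.250000
u = exp(sigma*sqrt(dt)) = 1.277621; d = 1/u = 0.782705
p = (exp((r-q)*dt) - d) / (u - d) = 0.454775
Discount per step: exp(-r*dt) = 0.992280
Stock lattice S(k, i) with i counting down-moves:
  k=0: S(0,0) = 0.9700
  k=1: S(1,0) = 1.2393; S(1,1) = 0.7592
  k=2: S(2,0) = 1.5833; S(2,1) = 0.9700; S(2,2) = 0.5942
Terminal payoffs V(N, i) = max(K - S_T, 0):
  V(2,0) = 0.000000; V(2,1) = 0.150000; V(2,2) = 0.525752
Backward induction: V(k, i) = exp(-r*dt) * [p * V(k+1, i) + (1-p) * V(k+1, i+1)].
  V(1,0) = exp(-r*dt) * [p*0.000000 + (1-p)*0.150000] = 0.081152
  V(1,1) = exp(-r*dt) * [p*0.150000 + (1-p)*0.525752] = 0.352130
  V(0,0) = exp(-r*dt) * [p*0.081152 + (1-p)*0.352130] = 0.227129

Answer: Price = V(0,0) = 0.2271


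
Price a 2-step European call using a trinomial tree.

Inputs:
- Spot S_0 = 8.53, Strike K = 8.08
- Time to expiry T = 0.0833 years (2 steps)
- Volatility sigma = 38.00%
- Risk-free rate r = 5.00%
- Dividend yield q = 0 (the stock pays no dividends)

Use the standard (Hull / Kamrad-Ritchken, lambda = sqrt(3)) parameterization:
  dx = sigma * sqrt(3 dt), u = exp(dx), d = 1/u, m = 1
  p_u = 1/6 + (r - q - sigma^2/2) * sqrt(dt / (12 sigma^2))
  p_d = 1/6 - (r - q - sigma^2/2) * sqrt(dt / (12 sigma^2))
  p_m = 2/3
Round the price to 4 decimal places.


dt = T/N = 0.041650; dx = sigma*sqrt(3*dt) = 0.134323
u = exp(dx) = 1.143763; d = 1/u = 0.874307
p_u = 0.163225, p_m = 0.666667, p_d = 0.170108
Discount per step: exp(-r*dt) = 0.997920
Stock lattice S(k, j) with j the centered position index:
  k=0: S(0,+0) = 8.5300
  k=1: S(1,-1) = 7.4578; S(1,+0) = 8.5300; S(1,+1) = 9.7563
  k=2: S(2,-2) = 6.5204; S(2,-1) = 7.4578; S(2,+0) = 8.5300; S(2,+1) = 9.7563; S(2,+2) = 11.1589
Terminal payoffs V(N, j) = max(S_T - K, 0):
  V(2,-2) = 0.000000; V(2,-1) = 0.000000; V(2,+0) = 0.450000; V(2,+1) = 1.676296; V(2,+2) = 3.078887
Backward induction: V(k, j) = exp(-r*dt) * [p_u * V(k+1, j+1) + p_m * V(k+1, j) + p_d * V(k+1, j-1)]
  V(1,-1) = exp(-r*dt) * [p_u*0.450000 + p_m*0.000000 + p_d*0.000000] = 0.073298
  V(1,+0) = exp(-r*dt) * [p_u*1.676296 + p_m*0.450000 + p_d*0.000000] = 0.572420
  V(1,+1) = exp(-r*dt) * [p_u*3.078887 + p_m*1.676296 + p_d*0.450000] = 1.693100
  V(0,+0) = exp(-r*dt) * [p_u*1.693100 + p_m*0.572420 + p_d*0.073298] = 0.669043

Answer: Price = V(0,0) = 0.6690


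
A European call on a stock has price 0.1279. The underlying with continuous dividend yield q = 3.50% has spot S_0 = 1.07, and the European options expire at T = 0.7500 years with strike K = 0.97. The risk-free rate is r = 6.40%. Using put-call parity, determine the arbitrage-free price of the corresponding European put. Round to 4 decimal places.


Answer: Put price = 0.0102

Derivation:
Put-call parity: C - P = S_0 * exp(-qT) - K * exp(-rT).
S_0 * exp(-qT) = 1.0700 * 0.97409154 = 1.04227794
K * exp(-rT) = 0.9700 * 0.95313379 = 0.92453977
P = C - S*exp(-qT) + K*exp(-rT)
P = 0.1279 - 1.04227794 + 0.92453977 = 0.0102


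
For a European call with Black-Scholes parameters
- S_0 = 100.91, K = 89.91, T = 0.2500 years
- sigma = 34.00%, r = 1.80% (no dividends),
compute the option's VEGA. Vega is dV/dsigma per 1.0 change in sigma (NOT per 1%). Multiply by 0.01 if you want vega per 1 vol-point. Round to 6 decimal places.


Answer: Vega = 14.728267

Derivation:
d1 = 0.7904109440; d2 = 0.6204109440
phi(d1) = 0.2919089725; exp(-qT) = 1.0000000000; exp(-rT) = 0.9955101098
Vega = S * exp(-qT) * phi(d1) * sqrt(T) = 100.9100 * 1.0000000000 * 0.2919089725 * 0.5000000000 = 14.728267


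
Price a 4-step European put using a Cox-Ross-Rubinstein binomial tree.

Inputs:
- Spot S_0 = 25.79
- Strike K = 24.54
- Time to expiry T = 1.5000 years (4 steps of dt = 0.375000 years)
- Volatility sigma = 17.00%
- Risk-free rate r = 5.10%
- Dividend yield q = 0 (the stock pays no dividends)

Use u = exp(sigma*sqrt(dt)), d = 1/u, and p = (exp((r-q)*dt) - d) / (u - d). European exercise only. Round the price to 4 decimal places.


dt = T/N = 0.375000
u = exp(sigma*sqrt(dt)) = 1.109715; d = 1/u = 0.901132
p = (exp((r-q)*dt) - d) / (u - d) = 0.566570
Discount per step: exp(-r*dt) = 0.981057
Stock lattice S(k, i) with i counting down-moves:
  k=0: S(0,0) = 25.7900
  k=1: S(1,0) = 28.6196; S(1,1) = 23.2402
  k=2: S(2,0) = 31.7595; S(2,1) = 25.7900; S(2,2) = 20.9425
  k=3: S(3,0) = 35.2441; S(3,1) = 28.6196; S(3,2) = 23.2402; S(3,3) = 18.8720
  k=4: S(4,0) = 39.1109; S(4,1) = 31.7595; S(4,2) = 25.7900; S(4,3) = 20.9425; S(4,4) = 17.0061
Terminal payoffs V(N, i) = max(K - S_T, 0):
  V(4,0) = 0.000000; V(4,1) = 0.000000; V(4,2) = 0.000000; V(4,3) = 3.597508; V(4,4) = 7.533875
Backward induction: V(k, i) = exp(-r*dt) * [p * V(k+1, i) + (1-p) * V(k+1, i+1)].
  V(3,0) = exp(-r*dt) * [p*0.000000 + (1-p)*0.000000] = 0.000000
  V(3,1) = exp(-r*dt) * [p*0.000000 + (1-p)*0.000000] = 0.000000
  V(3,2) = exp(-r*dt) * [p*0.000000 + (1-p)*3.597508] = 1.529730
  V(3,3) = exp(-r*dt) * [p*3.597508 + (1-p)*7.533875] = 5.203178
  V(2,0) = exp(-r*dt) * [p*0.000000 + (1-p)*0.000000] = 0.000000
  V(2,1) = exp(-r*dt) * [p*0.000000 + (1-p)*1.529730] = 0.650470
  V(2,2) = exp(-r*dt) * [p*1.529730 + (1-p)*5.203178] = 3.062773
  V(1,0) = exp(-r*dt) * [p*0.000000 + (1-p)*0.650470] = 0.276593
  V(1,1) = exp(-r*dt) * [p*0.650470 + (1-p)*3.062773] = 1.663906
  V(0,0) = exp(-r*dt) * [p*0.276593 + (1-p)*1.663906] = 0.861265

Answer: Price = V(0,0) = 0.8613


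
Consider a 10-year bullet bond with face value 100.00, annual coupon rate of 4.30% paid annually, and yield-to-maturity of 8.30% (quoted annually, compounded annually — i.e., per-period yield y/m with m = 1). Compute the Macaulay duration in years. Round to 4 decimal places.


Coupon per period c = face * coupon_rate / m = 4.300000
Periods per year m = 1; per-period yield y/m = 0.083000
Number of cashflows N = 10
Cashflows (t years, CF_t, discount factor 1/(1+y/m)^(m*t), PV):
  t = 1.0000: CF_t = 4.300000, DF = 0.923361, PV = 3.970452
  t = 2.0000: CF_t = 4.300000, DF = 0.852596, PV = 3.666161
  t = 3.0000: CF_t = 4.300000, DF = 0.787254, PV = 3.385190
  t = 4.0000: CF_t = 4.300000, DF = 0.726919, PV = 3.125753
  t = 5.0000: CF_t = 4.300000, DF = 0.671209, PV = 2.886198
  t = 6.0000: CF_t = 4.300000, DF = 0.619768, PV = 2.665003
  t = 7.0000: CF_t = 4.300000, DF = 0.572270, PV = 2.460760
  t = 8.0000: CF_t = 4.300000, DF = 0.528412, PV = 2.272170
  t = 9.0000: CF_t = 4.300000, DF = 0.487915, PV = 2.098033
  t = 10.0000: CF_t = 104.300000, DF = 0.450521, PV = 46.989383
Price P = sum_t PV_t = 73.519104
Macaulay numerator sum_t t * PV_t:
  t * PV_t at t = 1.0000: 3.970452
  t * PV_t at t = 2.0000: 7.332322
  t * PV_t at t = 3.0000: 10.155571
  t * PV_t at t = 4.0000: 12.503011
  t * PV_t at t = 5.0000: 14.430992
  t * PV_t at t = 6.0000: 15.990018
  t * PV_t at t = 7.0000: 17.225320
  t * PV_t at t = 8.0000: 18.177359
  t * PV_t at t = 9.0000: 18.882298
  t * PV_t at t = 10.0000: 469.893830
Macaulay duration D = (sum_t t * PV_t) / P = 588.561174 / 73.519104 = 8.005554

Answer: Macaulay duration = 8.0056 years


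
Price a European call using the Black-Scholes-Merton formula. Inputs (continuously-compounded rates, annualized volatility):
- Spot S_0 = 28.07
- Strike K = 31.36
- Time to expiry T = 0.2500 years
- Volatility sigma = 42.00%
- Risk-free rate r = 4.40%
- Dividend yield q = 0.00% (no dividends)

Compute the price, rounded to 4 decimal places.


d1 = (ln(S/K) + (r - q + 0.5*sigma^2) * T) / (sigma * sqrt(T)) = -0.37038955
d2 = d1 - sigma * sqrt(T) = -0.58038955
exp(-rT) = 0.98906028; exp(-qT) = 1.00000000
C = S_0 * exp(-qT) * N(d1) - K * exp(-rT) * N(d2)
N(d1) = 0.35554613; N(d2) = 0.28082598
C = 28.0700 * 1.00000000 * 0.35554613 - 31.3600 * 0.98906028 * 0.28082598 = 1.2698

Answer: Price = 1.2698


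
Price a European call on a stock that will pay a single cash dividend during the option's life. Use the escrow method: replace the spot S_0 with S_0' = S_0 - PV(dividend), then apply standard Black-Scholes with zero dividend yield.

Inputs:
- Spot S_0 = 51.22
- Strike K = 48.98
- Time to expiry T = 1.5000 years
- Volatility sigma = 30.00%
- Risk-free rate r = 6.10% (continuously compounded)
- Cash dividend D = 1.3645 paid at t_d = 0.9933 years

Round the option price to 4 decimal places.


PV(D) = D * exp(-r * t_d) = 1.3645 * 0.94120783 = 1.28427809
S_0' = S_0 - PV(D) = 51.2200 - 1.28427809 = 49.93572191
d1 = (ln(S_0'/K) + (r + sigma^2/2)*T) / (sigma*sqrt(T)) = 0.48533799
d2 = d1 - sigma*sqrt(T) = 0.11791453
exp(-rT) = 0.91256132
N(d1) = 0.68628170; N(d2) = 0.54693231
C = S_0' * N(d1) - K * exp(-rT) * N(d2) = 49.93572191 * 0.68628170 - 48.9800 * 0.91256132 * 0.54693231 = 9.8236

Answer: Price = 9.8236


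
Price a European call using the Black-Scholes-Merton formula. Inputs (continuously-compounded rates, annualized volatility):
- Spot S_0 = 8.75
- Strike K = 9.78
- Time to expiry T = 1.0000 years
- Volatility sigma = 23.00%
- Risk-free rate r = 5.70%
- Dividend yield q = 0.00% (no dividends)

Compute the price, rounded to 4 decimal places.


Answer: Price = 0.6021

Derivation:
d1 = (ln(S/K) + (r - q + 0.5*sigma^2) * T) / (sigma * sqrt(T)) = -0.12102515
d2 = d1 - sigma * sqrt(T) = -0.35102515
exp(-rT) = 0.94459407; exp(-qT) = 1.00000000
C = S_0 * exp(-qT) * N(d1) - K * exp(-rT) * N(d2)
N(d1) = 0.45183556; N(d2) = 0.36278474
C = 8.7500 * 1.00000000 * 0.45183556 - 9.7800 * 0.94459407 * 0.36278474 = 0.6021


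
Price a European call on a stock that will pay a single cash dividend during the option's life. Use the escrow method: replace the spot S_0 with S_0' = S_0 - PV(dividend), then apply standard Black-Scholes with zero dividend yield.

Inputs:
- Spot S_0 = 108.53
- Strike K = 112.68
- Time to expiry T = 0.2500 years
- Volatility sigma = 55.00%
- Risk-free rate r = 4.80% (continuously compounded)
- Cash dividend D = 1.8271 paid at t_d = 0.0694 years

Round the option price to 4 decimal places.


PV(D) = D * exp(-r * t_d) = 1.8271 * 0.99667434 = 1.82102369
S_0' = S_0 - PV(D) = 108.5300 - 1.82102369 = 106.70897631
d1 = (ln(S_0'/K) + (r + sigma^2/2)*T) / (sigma*sqrt(T)) = -0.01685150
d2 = d1 - sigma*sqrt(T) = -0.29185150
exp(-rT) = 0.98807171
N(d1) = 0.49327754; N(d2) = 0.38520008
C = S_0' * N(d1) - K * exp(-rT) * N(d2) = 106.70897631 * 0.49327754 - 112.6800 * 0.98807171 * 0.38520008 = 9.7505

Answer: Price = 9.7505


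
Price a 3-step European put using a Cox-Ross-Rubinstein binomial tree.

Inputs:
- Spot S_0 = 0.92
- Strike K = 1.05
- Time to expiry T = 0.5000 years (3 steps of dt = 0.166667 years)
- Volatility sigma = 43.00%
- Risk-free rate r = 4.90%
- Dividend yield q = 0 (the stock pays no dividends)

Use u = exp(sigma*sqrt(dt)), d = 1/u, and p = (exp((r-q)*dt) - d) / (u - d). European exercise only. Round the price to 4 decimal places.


dt = T/N = 0.166667
u = exp(sigma*sqrt(dt)) = 1.191898; d = 1/u = 0.838998
p = (exp((r-q)*dt) - d) / (u - d) = 0.479462
Discount per step: exp(-r*dt) = 0.991867
Stock lattice S(k, i) with i counting down-moves:
  k=0: S(0,0) = 0.9200
  k=1: S(1,0) = 1.0965; S(1,1) = 0.7719
  k=2: S(2,0) = 1.3070; S(2,1) = 0.9200; S(2,2) = 0.6476
  k=3: S(3,0) = 1.5578; S(3,1) = 1.0965; S(3,2) = 0.7719; S(3,3) = 0.5433
Terminal payoffs V(N, i) = max(K - S_T, 0):
  V(3,0) = 0.000000; V(3,1) = 0.000000; V(3,2) = 0.278122; V(3,3) = 0.506661
Backward induction: V(k, i) = exp(-r*dt) * [p * V(k+1, i) + (1-p) * V(k+1, i+1)].
  V(2,0) = exp(-r*dt) * [p*0.000000 + (1-p)*0.000000] = 0.000000
  V(2,1) = exp(-r*dt) * [p*0.000000 + (1-p)*0.278122] = 0.143595
  V(2,2) = exp(-r*dt) * [p*0.278122 + (1-p)*0.506661] = 0.393855
  V(1,0) = exp(-r*dt) * [p*0.000000 + (1-p)*0.143595] = 0.074139
  V(1,1) = exp(-r*dt) * [p*0.143595 + (1-p)*0.393855] = 0.271638
  V(0,0) = exp(-r*dt) * [p*0.074139 + (1-p)*0.271638] = 0.175505

Answer: Price = V(0,0) = 0.1755


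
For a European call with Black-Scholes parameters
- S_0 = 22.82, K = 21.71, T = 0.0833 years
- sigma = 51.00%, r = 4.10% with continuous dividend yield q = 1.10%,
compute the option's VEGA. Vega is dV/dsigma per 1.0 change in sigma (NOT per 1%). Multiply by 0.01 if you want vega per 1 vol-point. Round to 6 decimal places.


Answer: Vega = 2.393994

Derivation:
d1 = 0.4293391827; d2 = 0.2821443119
phi(d1) = 0.3638168854; exp(-qT) = 0.9990841197; exp(-rT) = 0.9965905255
Vega = S * exp(-qT) * phi(d1) * sqrt(T) = 22.8200 * 0.9990841197 * 0.3638168854 * 0.2886173938 = 2.393994


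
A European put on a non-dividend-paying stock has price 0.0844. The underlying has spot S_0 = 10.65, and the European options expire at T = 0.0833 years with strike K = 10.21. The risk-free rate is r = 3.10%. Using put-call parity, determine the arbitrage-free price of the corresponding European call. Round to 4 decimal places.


Answer: Call price = 0.5507

Derivation:
Put-call parity: C - P = S_0 * exp(-qT) - K * exp(-rT).
S_0 * exp(-qT) = 10.6500 * 1.00000000 = 10.65000000
K * exp(-rT) = 10.2100 * 0.99742103 = 10.18366873
C = P + S*exp(-qT) - K*exp(-rT)
C = 0.0844 + 10.65000000 - 10.18366873 = 0.5507


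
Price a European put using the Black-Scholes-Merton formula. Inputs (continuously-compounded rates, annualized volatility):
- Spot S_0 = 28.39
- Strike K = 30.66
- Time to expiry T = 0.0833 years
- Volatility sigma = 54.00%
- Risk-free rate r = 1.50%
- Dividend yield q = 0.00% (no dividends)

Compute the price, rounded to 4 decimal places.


d1 = (ln(S/K) + (r - q + 0.5*sigma^2) * T) / (sigma * sqrt(T)) = -0.40760911
d2 = d1 - sigma * sqrt(T) = -0.56346250
exp(-rT) = 0.99875128; exp(-qT) = 1.00000000
P = K * exp(-rT) * N(-d2) - S_0 * exp(-qT) * N(-d1)
N(-d1) = 0.65821966; N(-d2) = 0.71344001
P = 30.6600 * 0.99875128 * 0.71344001 - 28.3900 * 1.00000000 * 0.65821966 = 3.1599

Answer: Price = 3.1599


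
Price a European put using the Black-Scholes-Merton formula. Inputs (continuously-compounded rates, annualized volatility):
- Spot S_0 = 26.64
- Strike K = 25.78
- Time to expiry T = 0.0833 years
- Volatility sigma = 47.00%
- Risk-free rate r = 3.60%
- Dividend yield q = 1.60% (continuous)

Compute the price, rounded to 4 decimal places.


Answer: Price = 1.0088

Derivation:
d1 = (ln(S/K) + (r - q + 0.5*sigma^2) * T) / (sigma * sqrt(T)) = 0.32201457
d2 = d1 - sigma * sqrt(T) = 0.18636440
exp(-rT) = 0.99700569; exp(-qT) = 0.99866809
P = K * exp(-rT) * N(-d2) - S_0 * exp(-qT) * N(-d1)
N(-d1) = 0.37372083; N(-d2) = 0.42607950
P = 25.7800 * 0.99700569 * 0.42607950 - 26.6400 * 0.99866809 * 0.37372083 = 1.0088


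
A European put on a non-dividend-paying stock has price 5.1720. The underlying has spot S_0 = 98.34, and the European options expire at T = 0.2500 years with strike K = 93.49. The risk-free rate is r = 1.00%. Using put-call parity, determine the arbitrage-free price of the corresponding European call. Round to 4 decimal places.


Answer: Call price = 10.2554

Derivation:
Put-call parity: C - P = S_0 * exp(-qT) - K * exp(-rT).
S_0 * exp(-qT) = 98.3400 * 1.00000000 = 98.34000000
K * exp(-rT) = 93.4900 * 0.99750312 = 93.25656691
C = P + S*exp(-qT) - K*exp(-rT)
C = 5.1720 + 98.34000000 - 93.25656691 = 10.2554


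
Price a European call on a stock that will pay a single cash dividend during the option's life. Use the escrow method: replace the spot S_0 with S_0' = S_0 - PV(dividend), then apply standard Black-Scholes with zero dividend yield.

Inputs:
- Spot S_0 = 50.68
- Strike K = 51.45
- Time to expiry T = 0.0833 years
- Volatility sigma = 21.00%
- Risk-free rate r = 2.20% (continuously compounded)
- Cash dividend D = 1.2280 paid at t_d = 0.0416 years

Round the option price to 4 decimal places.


PV(D) = D * exp(-r * t_d) = 1.2280 * 0.99908522 = 1.22687665
S_0' = S_0 - PV(D) = 50.6800 - 1.22687665 = 49.45312335
d1 = (ln(S_0'/K) + (r + sigma^2/2)*T) / (sigma*sqrt(T)) = -0.59257689
d2 = d1 - sigma*sqrt(T) = -0.65318654
exp(-rT) = 0.99816908
N(d1) = 0.27673218; N(d2) = 0.25681801
C = S_0' * N(d1) - K * exp(-rT) * N(d2) = 49.45312335 * 0.27673218 - 51.4500 * 0.99816908 * 0.25681801 = 0.4962

Answer: Price = 0.4962


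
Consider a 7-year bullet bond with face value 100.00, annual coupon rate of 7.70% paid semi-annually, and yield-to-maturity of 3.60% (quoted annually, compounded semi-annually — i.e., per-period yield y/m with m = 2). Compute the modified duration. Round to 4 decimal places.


Coupon per period c = face * coupon_rate / m = 3.850000
Periods per year m = 2; per-period yield y/m = 0.018000
Number of cashflows N = 14
Cashflows (t years, CF_t, discount factor 1/(1+y/m)^(m*t), PV):
  t = 0.5000: CF_t = 3.850000, DF = 0.982318, PV = 3.781925
  t = 1.0000: CF_t = 3.850000, DF = 0.964949, PV = 3.715054
  t = 1.5000: CF_t = 3.850000, DF = 0.947887, PV = 3.649366
  t = 2.0000: CF_t = 3.850000, DF = 0.931127, PV = 3.584839
  t = 2.5000: CF_t = 3.850000, DF = 0.914663, PV = 3.521453
  t = 3.0000: CF_t = 3.850000, DF = 0.898490, PV = 3.459187
  t = 3.5000: CF_t = 3.850000, DF = 0.882603, PV = 3.398023
  t = 4.0000: CF_t = 3.850000, DF = 0.866997, PV = 3.337940
  t = 4.5000: CF_t = 3.850000, DF = 0.851667, PV = 3.278919
  t = 5.0000: CF_t = 3.850000, DF = 0.836608, PV = 3.220942
  t = 5.5000: CF_t = 3.850000, DF = 0.821816, PV = 3.163991
  t = 6.0000: CF_t = 3.850000, DF = 0.807285, PV = 3.108046
  t = 6.5000: CF_t = 3.850000, DF = 0.793010, PV = 3.053090
  t = 7.0000: CF_t = 103.850000, DF = 0.778989, PV = 80.897967
Price P = sum_t PV_t = 125.170742
First compute Macaulay numerator sum_t t * PV_t:
  t * PV_t at t = 0.5000: 1.890963
  t * PV_t at t = 1.0000: 3.715054
  t * PV_t at t = 1.5000: 5.474049
  t * PV_t at t = 2.0000: 7.169677
  t * PV_t at t = 2.5000: 8.803631
  t * PV_t at t = 3.0000: 10.377562
  t * PV_t at t = 3.5000: 11.893080
  t * PV_t at t = 4.0000: 13.351759
  t * PV_t at t = 4.5000: 14.755137
  t * PV_t at t = 5.0000: 16.104712
  t * PV_t at t = 5.5000: 17.401948
  t * PV_t at t = 6.0000: 18.648274
  t * PV_t at t = 6.5000: 19.845085
  t * PV_t at t = 7.0000: 566.285770
Macaulay duration D = 715.716701 / 125.170742 = 5.717923
Modified duration = D / (1 + y/m) = 5.717923 / (1 + 0.018000) = 5.616821

Answer: Modified duration = 5.6168
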